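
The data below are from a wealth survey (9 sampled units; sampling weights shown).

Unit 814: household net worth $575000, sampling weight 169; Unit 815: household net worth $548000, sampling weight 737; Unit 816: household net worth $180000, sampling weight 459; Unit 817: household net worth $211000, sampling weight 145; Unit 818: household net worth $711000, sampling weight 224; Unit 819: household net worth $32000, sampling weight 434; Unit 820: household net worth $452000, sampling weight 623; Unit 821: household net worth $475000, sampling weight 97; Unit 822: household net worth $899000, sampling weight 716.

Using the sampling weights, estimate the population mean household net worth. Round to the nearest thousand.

488000

Weighted sum = 1758773000
Sum of weights = 169 + 737 + 459 + 145 + 224 + 434 + 623 + 97 + 716 = 3604
Weighted mean = 1758773000 / 3604 = 488005.83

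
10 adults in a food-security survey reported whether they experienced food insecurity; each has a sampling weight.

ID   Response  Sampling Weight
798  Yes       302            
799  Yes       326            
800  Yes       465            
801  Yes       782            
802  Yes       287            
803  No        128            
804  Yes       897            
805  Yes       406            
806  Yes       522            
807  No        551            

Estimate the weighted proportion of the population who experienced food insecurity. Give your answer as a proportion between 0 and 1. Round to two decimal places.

0.85

Sum of weights for 'Yes' = 302 + 326 + 465 + 782 + 287 + 897 + 406 + 522 = 3987
Total weight = 302 + 326 + 465 + 782 + 287 + 128 + 897 + 406 + 522 + 551 = 4666
Weighted proportion = 3987 / 4666 = 0.85447921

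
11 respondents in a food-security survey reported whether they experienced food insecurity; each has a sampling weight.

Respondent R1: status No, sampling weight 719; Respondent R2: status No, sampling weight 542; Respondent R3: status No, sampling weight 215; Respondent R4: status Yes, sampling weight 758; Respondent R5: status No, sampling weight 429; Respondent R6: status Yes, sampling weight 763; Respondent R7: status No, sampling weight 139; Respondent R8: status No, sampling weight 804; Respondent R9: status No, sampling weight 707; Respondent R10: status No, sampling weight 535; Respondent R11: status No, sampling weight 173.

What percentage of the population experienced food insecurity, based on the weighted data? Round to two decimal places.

26.30

Sum of weights for 'Yes' = 758 + 763 = 1521
Total weight = 719 + 542 + 215 + 758 + 429 + 763 + 139 + 804 + 707 + 535 + 173 = 5784
Weighted proportion = 1521 / 5784 = 0.2629668 → 26.29668%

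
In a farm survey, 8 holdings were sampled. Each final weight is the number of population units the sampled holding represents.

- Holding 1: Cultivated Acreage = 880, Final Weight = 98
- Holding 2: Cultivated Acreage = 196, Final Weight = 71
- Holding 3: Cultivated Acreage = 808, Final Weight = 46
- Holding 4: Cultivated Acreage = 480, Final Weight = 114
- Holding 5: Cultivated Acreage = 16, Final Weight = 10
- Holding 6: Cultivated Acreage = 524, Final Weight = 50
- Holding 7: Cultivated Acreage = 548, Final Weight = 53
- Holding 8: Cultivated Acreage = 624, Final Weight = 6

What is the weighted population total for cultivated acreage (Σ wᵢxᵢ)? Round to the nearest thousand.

Weighted total = 251192

251000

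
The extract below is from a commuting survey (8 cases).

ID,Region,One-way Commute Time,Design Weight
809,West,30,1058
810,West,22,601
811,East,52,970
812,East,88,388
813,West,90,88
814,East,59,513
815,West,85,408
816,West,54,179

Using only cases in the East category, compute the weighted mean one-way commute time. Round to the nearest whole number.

61

East rows: 811, 812, 814
Weighted sum = 52×970 + 88×388 + 59×513
  = 50440 + 34144 + 30267 = 114851
Sum of weights = 970 + 388 + 513 = 1871
Weighted mean = 114851 / 1871 = 61.384821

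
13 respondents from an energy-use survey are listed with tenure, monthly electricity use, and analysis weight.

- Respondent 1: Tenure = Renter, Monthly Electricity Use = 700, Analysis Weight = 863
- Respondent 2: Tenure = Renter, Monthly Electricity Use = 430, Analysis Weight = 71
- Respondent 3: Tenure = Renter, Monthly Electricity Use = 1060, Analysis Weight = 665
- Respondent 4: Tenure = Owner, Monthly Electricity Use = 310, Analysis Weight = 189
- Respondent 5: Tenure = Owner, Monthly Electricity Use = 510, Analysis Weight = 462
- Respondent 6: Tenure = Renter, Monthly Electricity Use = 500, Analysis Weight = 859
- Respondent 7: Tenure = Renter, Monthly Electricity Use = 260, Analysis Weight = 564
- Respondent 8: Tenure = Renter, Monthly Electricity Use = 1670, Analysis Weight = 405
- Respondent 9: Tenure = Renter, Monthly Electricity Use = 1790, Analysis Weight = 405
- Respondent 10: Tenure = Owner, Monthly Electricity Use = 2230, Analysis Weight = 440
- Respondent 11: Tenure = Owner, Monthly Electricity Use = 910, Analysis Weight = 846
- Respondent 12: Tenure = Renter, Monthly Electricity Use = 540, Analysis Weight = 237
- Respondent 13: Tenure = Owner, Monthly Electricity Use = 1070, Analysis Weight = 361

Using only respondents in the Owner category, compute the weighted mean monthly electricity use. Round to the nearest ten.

Owner rows: 4, 5, 10, 11, 13
Weighted sum = 310×189 + 510×462 + 2230×440 + 910×846 + 1070×361
  = 58590 + 235620 + 981200 + 769860 + 386270 = 2431540
Sum of weights = 189 + 462 + 440 + 846 + 361 = 2298
Weighted mean = 2431540 / 2298 = 1058.1114

1060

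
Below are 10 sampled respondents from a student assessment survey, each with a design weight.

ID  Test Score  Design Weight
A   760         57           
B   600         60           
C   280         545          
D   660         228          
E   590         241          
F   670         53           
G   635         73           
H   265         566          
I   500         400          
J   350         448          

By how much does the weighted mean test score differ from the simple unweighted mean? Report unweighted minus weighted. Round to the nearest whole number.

Unweighted sum = 760 + 600 + 280 + 660 + 590 + 670 + 635 + 265 + 500 + 350 = 5310
Unweighted mean = 5310 / 10 = 531
Weighted sum = 760×57 + 600×60 + 280×545 + 660×228 + 590×241 + 670×53 + 635×73 + 265×566 + 500×400 + 350×448
  = 43320 + 36000 + 152600 + 150480 + 142190 + 35510 + 46355 + 149990 + 200000 + 156800 = 1113245
Sum of weights = 57 + 60 + 545 + 228 + 241 + 53 + 73 + 566 + 400 + 448 = 2671
Weighted mean = 1113245 / 2671 = 416.78959
Difference (unweighted minus weighted) = 114.21041

114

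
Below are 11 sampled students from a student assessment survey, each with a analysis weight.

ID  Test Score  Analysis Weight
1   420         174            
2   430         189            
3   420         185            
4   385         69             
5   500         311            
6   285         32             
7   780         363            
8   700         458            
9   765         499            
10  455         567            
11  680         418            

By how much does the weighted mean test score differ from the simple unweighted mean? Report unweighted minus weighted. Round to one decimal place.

-68.4

Unweighted sum = 420 + 430 + 420 + 385 + 500 + 285 + 780 + 700 + 765 + 455 + 680 = 5820
Unweighted mean = 5820 / 11 = 529.09091
Weighted sum = 1950935
Sum of weights = 3265
Weighted mean = 1950935 / 3265 = 597.52986
Difference (unweighted minus weighted) = -68.438953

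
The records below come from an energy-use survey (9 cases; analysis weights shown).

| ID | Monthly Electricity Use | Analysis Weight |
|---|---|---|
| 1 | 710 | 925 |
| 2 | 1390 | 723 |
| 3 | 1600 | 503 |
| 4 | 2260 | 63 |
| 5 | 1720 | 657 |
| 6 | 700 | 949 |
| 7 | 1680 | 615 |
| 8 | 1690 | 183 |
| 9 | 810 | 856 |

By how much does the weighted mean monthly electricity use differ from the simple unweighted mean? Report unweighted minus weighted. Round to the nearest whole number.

Unweighted sum = 12560
Unweighted mean = 12560 / 9 = 1395.5556
Weighted sum = 710×925 + 1390×723 + 1600×503 + 2260×63 + 1720×657 + 700×949 + 1680×615 + 1690×183 + 810×856
  = 6439070
Sum of weights = 5474
Weighted mean = 6439070 / 5474 = 1176.3007
Difference (unweighted minus weighted) = 219.25486

219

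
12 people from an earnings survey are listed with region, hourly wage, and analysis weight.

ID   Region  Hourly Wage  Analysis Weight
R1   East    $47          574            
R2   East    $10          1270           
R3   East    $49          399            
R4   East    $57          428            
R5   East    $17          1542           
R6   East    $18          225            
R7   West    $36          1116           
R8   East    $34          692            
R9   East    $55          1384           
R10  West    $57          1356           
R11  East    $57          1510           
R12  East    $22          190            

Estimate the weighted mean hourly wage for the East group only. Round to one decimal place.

37.0

East rows: R1, R2, R3, R4, R5, R6, R8, R9, R11, R12
Weighted sum = 303787
Sum of weights = 574 + 1270 + 399 + 428 + 1542 + 225 + 692 + 1384 + 1510 + 190 = 8214
Weighted mean = 303787 / 8214 = 36.984052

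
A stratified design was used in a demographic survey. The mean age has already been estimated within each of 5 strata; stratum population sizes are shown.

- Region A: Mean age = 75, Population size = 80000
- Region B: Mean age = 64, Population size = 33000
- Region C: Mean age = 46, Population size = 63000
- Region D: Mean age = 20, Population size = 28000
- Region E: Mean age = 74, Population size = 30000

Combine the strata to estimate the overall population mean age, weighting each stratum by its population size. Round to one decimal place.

Σ Nₕ·x̄ₕ = 75×80000 + 64×33000 + 46×63000 + 20×28000 + 74×30000
  = 6000000 + 2112000 + 2898000 + 560000 + 2220000 = 13790000
Σ Nₕ = 80000 + 33000 + 63000 + 28000 + 30000 = 234000
Overall mean = 13790000 / 234000 = 58.931624

58.9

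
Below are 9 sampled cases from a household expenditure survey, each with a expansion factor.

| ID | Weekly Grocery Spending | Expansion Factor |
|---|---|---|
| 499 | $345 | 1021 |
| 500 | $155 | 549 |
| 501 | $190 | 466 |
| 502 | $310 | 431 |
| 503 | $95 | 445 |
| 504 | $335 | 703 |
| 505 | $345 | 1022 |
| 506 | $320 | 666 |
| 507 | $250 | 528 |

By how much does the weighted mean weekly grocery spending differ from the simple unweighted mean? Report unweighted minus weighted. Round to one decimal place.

-19.8

Unweighted sum = 345 + 155 + 190 + 310 + 95 + 335 + 345 + 320 + 250 = 2345
Unweighted mean = 2345 / 9 = 260.55556
Weighted sum = 345×1021 + 155×549 + 190×466 + 310×431 + 95×445 + 335×703 + 345×1022 + 320×666 + 250×528
  = 352245 + 85095 + 88540 + 133610 + 42275 + 235505 + 352590 + 213120 + 132000 = 1634980
Sum of weights = 5831
Weighted mean = 1634980 / 5831 = 280.39444
Difference (unweighted minus weighted) = -19.838888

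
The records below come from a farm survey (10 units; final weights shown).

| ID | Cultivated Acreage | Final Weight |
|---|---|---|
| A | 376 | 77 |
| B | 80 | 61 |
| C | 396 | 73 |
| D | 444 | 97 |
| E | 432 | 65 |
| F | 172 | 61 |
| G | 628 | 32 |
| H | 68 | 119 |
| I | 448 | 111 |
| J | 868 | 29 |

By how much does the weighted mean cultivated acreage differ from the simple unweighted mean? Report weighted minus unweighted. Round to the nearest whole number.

-50

Unweighted sum = 376 + 80 + 396 + 444 + 432 + 172 + 628 + 68 + 448 + 868 = 3912
Unweighted mean = 3912 / 10 = 391.2
Weighted sum = 376×77 + 80×61 + 396×73 + 444×97 + 432×65 + 172×61 + 628×32 + 68×119 + 448×111 + 868×29
  = 247468
Sum of weights = 77 + 61 + 73 + 97 + 65 + 61 + 32 + 119 + 111 + 29 = 725
Weighted mean = 247468 / 725 = 341.33517
Difference (weighted minus unweighted) = -49.864828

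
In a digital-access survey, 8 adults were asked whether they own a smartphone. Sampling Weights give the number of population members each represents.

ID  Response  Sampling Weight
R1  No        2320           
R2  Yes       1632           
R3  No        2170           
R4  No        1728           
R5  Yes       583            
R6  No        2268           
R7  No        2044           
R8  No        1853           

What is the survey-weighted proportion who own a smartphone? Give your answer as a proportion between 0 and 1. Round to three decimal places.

Sum of weights for 'Yes' = 1632 + 583 = 2215
Total weight = 2320 + 1632 + 2170 + 1728 + 583 + 2268 + 2044 + 1853 = 14598
Weighted proportion = 2215 / 14598 = 0.15173311

0.152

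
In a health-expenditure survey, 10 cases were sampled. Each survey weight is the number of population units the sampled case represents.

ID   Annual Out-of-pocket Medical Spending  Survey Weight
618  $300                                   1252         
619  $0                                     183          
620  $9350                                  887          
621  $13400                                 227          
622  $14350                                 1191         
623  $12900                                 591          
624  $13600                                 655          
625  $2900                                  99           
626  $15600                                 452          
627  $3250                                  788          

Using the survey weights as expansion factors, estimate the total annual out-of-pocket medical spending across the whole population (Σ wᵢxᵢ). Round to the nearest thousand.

55233000

Weighted total = 300×1252 + 0×183 + 9350×887 + 13400×227 + 14350×1191 + 12900×591 + 13600×655 + 2900×99 + 15600×452 + 3250×788
  = 375600 + 0 + 8293450 + 3041800 + 17090850 + 7623900 + 8908000 + 287100 + 7051200 + 2561000 = 55232900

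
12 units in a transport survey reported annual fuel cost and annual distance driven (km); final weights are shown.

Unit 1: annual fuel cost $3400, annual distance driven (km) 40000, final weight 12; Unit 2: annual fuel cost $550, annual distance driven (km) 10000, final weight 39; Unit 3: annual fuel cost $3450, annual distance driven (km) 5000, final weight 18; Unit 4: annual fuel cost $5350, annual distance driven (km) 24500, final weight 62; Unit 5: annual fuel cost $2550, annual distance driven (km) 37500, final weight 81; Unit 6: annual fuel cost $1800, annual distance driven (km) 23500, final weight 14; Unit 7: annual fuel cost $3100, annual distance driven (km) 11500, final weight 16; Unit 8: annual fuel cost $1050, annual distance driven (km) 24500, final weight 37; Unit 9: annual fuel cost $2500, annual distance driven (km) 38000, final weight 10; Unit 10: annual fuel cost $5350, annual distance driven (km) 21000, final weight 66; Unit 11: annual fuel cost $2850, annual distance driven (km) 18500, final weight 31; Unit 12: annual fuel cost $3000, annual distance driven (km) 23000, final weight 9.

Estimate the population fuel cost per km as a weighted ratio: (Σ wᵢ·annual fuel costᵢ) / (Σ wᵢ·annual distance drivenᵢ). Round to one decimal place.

0.1

Σ wᵢ·y = 3400×12 + 550×39 + 3450×18 + 5350×62 + 2550×81 + 1800×14 + 3100×16 + 1050×37 + 2500×10 + 5350×66 + 2850×31 + 3000×9
  = 40800 + 21450 + 62100 + 331700 + 206550 + 25200 + 49600 + 38850 + 25000 + 353100 + 88350 + 27000 = 1269700
Σ wᵢ·x = 40000×12 + 10000×39 + 5000×18 + 24500×62 + 37500×81 + 23500×14 + 11500×16 + 24500×37 + 38000×10 + 21000×66 + 18500×31 + 23000×9
  = 480000 + 390000 + 90000 + 1519000 + 3037500 + 329000 + 184000 + 906500 + 380000 + 1386000 + 573500 + 207000 = 9482500
Ratio = 1269700 / 9482500 = 0.13389929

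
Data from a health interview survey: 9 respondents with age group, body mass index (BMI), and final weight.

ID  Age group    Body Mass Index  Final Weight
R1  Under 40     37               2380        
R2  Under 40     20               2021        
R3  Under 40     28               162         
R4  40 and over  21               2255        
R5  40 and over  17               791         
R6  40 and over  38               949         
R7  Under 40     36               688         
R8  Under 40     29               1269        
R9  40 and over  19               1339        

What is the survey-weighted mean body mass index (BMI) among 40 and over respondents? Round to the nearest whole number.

23

40 and over rows: R4, R5, R6, R9
Weighted sum = 21×2255 + 17×791 + 38×949 + 19×1339
  = 122305
Sum of weights = 2255 + 791 + 949 + 1339 = 5334
Weighted mean = 122305 / 5334 = 22.929321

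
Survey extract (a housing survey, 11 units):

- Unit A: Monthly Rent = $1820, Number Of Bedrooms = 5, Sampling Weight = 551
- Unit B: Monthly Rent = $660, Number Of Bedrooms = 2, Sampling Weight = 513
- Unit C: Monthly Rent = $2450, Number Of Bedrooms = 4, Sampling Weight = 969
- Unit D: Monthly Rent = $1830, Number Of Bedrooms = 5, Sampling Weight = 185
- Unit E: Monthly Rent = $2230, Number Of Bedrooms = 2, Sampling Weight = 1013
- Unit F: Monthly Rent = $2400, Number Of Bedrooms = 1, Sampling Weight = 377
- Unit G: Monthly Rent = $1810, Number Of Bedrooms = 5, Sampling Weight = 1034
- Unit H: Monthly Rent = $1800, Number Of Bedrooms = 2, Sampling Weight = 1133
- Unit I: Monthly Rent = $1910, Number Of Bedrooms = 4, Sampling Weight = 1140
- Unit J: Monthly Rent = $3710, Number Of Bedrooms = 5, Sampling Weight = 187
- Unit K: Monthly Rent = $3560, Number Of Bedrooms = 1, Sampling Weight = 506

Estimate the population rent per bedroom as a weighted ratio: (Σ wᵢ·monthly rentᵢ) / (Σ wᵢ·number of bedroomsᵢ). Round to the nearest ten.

650

Σ wᵢ·y = 1820×551 + 660×513 + 2450×969 + 1830×185 + 2230×1013 + 2400×377 + 1810×1034 + 1800×1133 + 1910×1140 + 3710×187 + 3560×506
  = 15801260
Σ wᵢ·x = 5×551 + 2×513 + 4×969 + 5×185 + 2×1013 + 1×377 + 5×1034 + 2×1133 + 4×1140 + 5×187 + 1×506
  = 2755 + 1026 + 3876 + 925 + 2026 + 377 + 5170 + 2266 + 4560 + 935 + 506 = 24422
Ratio = 15801260 / 24422 = 647.00925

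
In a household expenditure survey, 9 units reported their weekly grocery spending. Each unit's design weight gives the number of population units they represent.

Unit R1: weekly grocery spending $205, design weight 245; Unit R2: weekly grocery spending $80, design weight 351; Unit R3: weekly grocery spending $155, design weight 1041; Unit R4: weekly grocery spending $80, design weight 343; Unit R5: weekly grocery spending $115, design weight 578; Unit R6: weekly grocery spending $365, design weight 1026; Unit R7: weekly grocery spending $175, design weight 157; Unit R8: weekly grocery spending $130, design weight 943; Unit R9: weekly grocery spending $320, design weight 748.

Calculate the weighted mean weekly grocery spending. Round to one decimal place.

Weighted sum = 205×245 + 80×351 + 155×1041 + 80×343 + 115×578 + 365×1026 + 175×157 + 130×943 + 320×748
  = 1097485
Sum of weights = 245 + 351 + 1041 + 343 + 578 + 1026 + 157 + 943 + 748 = 5432
Weighted mean = 1097485 / 5432 = 202.04068

202.0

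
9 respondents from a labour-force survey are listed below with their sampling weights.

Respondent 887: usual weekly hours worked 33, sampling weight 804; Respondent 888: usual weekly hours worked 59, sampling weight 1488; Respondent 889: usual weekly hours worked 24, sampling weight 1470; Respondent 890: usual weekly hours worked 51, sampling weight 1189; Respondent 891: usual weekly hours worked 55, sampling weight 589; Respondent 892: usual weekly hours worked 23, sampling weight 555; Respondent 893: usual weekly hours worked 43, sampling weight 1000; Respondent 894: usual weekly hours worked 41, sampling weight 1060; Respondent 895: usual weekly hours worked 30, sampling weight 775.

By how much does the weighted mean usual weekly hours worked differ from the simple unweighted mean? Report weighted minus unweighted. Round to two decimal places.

Unweighted sum = 359
Unweighted mean = 359 / 9 = 39.888889
Weighted sum = 33×804 + 59×1488 + 24×1470 + 51×1189 + 55×589 + 23×555 + 43×1000 + 41×1060 + 30×775
  = 26532 + 87792 + 35280 + 60639 + 32395 + 12765 + 43000 + 43460 + 23250 = 365113
Sum of weights = 804 + 1488 + 1470 + 1189 + 589 + 555 + 1000 + 1060 + 775 = 8930
Weighted mean = 365113 / 8930 = 40.886114
Difference (weighted minus unweighted) = 0.99722533

1.00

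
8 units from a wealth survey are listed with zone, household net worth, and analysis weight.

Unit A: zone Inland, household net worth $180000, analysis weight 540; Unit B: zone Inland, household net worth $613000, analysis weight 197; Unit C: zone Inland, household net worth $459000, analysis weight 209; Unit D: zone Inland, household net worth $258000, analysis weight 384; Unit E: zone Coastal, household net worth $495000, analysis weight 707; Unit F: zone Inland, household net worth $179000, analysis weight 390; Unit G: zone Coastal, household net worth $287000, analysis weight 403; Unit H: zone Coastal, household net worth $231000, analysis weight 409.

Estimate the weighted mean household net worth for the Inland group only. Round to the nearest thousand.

Inland rows: A, B, C, D, F
Weighted sum = 180000×540 + 613000×197 + 459000×209 + 258000×384 + 179000×390
  = 97200000 + 120761000 + 95931000 + 99072000 + 69810000 = 482774000
Sum of weights = 540 + 197 + 209 + 384 + 390 = 1720
Weighted mean = 482774000 / 1720 = 280682.56

281000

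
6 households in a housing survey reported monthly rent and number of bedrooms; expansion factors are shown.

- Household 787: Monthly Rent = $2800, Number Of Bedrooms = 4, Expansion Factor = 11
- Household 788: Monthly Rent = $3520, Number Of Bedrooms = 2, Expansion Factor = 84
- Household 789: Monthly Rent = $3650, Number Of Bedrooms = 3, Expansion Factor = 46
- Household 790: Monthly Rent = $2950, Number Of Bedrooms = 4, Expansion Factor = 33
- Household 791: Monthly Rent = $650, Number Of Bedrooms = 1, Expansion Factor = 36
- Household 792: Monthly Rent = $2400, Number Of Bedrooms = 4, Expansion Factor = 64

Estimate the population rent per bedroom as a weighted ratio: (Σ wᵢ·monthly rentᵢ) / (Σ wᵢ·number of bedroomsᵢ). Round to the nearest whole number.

993

Σ wᵢ·y = 2800×11 + 3520×84 + 3650×46 + 2950×33 + 650×36 + 2400×64
  = 768730
Σ wᵢ·x = 4×11 + 2×84 + 3×46 + 4×33 + 1×36 + 4×64
  = 44 + 168 + 138 + 132 + 36 + 256 = 774
Ratio = 768730 / 774 = 993.19121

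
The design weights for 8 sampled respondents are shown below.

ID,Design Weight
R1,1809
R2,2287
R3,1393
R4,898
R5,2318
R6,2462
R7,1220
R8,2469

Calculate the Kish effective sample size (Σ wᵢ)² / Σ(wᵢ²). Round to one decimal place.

7.3

Σ wᵢ = 1809 + 2287 + 1393 + 898 + 2318 + 2462 + 1220 + 2469 = 14856
Σ wᵢ² = 3272481 + 5230369 + 1940449 + 806404 + 5373124 + 6061444 + 1488400 + 6095961 = 30268632
n_eff = 14856² / 30268632 = 220700736 / 30268632 = 7.2914011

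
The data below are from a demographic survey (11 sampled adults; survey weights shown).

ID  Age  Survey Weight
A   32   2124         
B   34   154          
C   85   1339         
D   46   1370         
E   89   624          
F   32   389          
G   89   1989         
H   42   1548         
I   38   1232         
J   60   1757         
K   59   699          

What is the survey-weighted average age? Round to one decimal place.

Weighted sum = 32×2124 + 34×154 + 85×1339 + 46×1370 + 89×624 + 32×389 + 89×1989 + 42×1548 + 38×1232 + 60×1757 + 59×699
  = 753537
Sum of weights = 2124 + 154 + 1339 + 1370 + 624 + 389 + 1989 + 1548 + 1232 + 1757 + 699 = 13225
Weighted mean = 753537 / 13225 = 56.978223

57.0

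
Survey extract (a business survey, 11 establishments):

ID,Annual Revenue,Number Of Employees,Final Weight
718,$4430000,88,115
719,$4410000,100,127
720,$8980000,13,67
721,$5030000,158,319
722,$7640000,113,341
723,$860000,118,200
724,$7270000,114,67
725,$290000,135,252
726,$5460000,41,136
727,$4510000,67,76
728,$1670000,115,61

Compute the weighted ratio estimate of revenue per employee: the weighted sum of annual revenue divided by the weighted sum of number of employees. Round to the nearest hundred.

39900

Σ wᵢ·y = 4430000×115 + 4410000×127 + 8980000×67 + 5030000×319 + 7640000×341 + 860000×200 + 7270000×67 + 290000×252 + 5460000×136 + 4510000×76 + 1670000×61
  = 509450000 + 560070000 + 601660000 + 1604570000 + 2605240000 + 172000000 + 487090000 + 73080000 + 742560000 + 342760000 + 101870000 = 7800350000
Σ wᵢ·x = 88×115 + 100×127 + 13×67 + 158×319 + 113×341 + 118×200 + 114×67 + 135×252 + 41×136 + 67×76 + 115×61
  = 195567
Ratio = 7800350000 / 195567 = 39885.819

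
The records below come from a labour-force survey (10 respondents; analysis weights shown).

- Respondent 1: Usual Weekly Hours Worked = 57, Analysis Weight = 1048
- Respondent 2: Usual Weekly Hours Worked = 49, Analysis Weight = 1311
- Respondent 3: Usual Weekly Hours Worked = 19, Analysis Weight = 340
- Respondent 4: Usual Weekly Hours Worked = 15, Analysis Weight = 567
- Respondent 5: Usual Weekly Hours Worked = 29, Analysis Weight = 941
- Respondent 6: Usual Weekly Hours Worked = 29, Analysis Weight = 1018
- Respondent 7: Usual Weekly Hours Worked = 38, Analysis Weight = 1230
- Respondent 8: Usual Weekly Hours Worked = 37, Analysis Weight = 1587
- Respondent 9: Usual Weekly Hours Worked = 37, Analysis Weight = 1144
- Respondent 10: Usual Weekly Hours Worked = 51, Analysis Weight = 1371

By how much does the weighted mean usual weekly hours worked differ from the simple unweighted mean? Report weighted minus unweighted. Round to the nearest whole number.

Unweighted sum = 57 + 49 + 19 + 15 + 29 + 29 + 38 + 37 + 37 + 51 = 361
Unweighted mean = 361 / 10 = 36.1
Weighted sum = 57×1048 + 49×1311 + 19×340 + 15×567 + 29×941 + 29×1018 + 38×1230 + 37×1587 + 37×1144 + 51×1371
  = 413459
Sum of weights = 1048 + 1311 + 340 + 567 + 941 + 1018 + 1230 + 1587 + 1144 + 1371 = 10557
Weighted mean = 413459 / 10557 = 39.164441
Difference (weighted minus unweighted) = 3.0644407

3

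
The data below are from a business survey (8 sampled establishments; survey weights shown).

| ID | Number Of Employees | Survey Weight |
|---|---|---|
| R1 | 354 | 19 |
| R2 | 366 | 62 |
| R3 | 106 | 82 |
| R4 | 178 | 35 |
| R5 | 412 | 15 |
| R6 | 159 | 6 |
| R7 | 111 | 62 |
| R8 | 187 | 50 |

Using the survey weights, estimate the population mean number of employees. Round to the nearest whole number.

205

Weighted sum = 354×19 + 366×62 + 106×82 + 178×35 + 412×15 + 159×6 + 111×62 + 187×50
  = 67706
Sum of weights = 19 + 62 + 82 + 35 + 15 + 6 + 62 + 50 = 331
Weighted mean = 67706 / 331 = 204.54985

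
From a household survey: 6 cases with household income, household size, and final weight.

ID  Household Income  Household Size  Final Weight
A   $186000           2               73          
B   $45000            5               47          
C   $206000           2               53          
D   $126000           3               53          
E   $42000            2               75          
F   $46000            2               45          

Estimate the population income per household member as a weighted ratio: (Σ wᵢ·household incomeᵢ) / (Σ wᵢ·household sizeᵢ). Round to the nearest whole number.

Σ wᵢ·y = 186000×73 + 45000×47 + 206000×53 + 126000×53 + 42000×75 + 46000×45
  = 13578000 + 2115000 + 10918000 + 6678000 + 3150000 + 2070000 = 38509000
Σ wᵢ·x = 2×73 + 5×47 + 2×53 + 3×53 + 2×75 + 2×45
  = 886
Ratio = 38509000 / 886 = 43463.883

43464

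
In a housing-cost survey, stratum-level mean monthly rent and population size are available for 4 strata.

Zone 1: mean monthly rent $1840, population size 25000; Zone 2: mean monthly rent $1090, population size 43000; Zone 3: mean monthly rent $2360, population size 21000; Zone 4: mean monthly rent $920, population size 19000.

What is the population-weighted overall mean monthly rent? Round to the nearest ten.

1480

Σ Nₕ·x̄ₕ = 159910000
Σ Nₕ = 108000
Overall mean = 159910000 / 108000 = 1480.6481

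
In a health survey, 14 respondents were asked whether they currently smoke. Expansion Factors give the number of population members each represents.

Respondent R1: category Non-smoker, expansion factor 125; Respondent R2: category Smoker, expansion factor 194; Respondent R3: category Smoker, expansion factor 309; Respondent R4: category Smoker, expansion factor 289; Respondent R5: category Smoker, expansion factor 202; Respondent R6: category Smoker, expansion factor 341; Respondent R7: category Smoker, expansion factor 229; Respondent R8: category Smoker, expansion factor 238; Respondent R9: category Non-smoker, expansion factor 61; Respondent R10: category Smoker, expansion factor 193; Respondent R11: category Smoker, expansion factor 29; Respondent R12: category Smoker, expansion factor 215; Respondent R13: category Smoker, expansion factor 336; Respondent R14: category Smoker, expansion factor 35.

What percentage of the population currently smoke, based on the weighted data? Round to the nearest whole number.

93

Sum of weights for 'Smoker' = 194 + 309 + 289 + 202 + 341 + 229 + 238 + 193 + 29 + 215 + 336 + 35 = 2610
Total weight = 2796
Weighted proportion = 2610 / 2796 = 0.93347639 → 93.347639%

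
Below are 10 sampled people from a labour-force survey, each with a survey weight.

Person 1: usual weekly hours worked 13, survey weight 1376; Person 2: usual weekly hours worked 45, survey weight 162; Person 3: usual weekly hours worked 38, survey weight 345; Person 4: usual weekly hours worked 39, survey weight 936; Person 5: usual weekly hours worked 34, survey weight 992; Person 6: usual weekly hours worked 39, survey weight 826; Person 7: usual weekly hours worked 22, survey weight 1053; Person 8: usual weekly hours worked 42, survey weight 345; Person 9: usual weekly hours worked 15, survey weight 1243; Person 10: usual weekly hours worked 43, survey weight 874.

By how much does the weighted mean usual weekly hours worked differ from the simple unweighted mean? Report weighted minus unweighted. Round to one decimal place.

Unweighted sum = 13 + 45 + 38 + 39 + 34 + 39 + 22 + 42 + 15 + 43 = 330
Unweighted mean = 330 / 10 = 33
Weighted sum = 13×1376 + 45×162 + 38×345 + 39×936 + 34×992 + 39×826 + 22×1053 + 42×345 + 15×1243 + 43×874
  = 234617
Sum of weights = 1376 + 162 + 345 + 936 + 992 + 826 + 1053 + 345 + 1243 + 874 = 8152
Weighted mean = 234617 / 8152 = 28.780299
Difference (weighted minus unweighted) = -4.2197007

-4.2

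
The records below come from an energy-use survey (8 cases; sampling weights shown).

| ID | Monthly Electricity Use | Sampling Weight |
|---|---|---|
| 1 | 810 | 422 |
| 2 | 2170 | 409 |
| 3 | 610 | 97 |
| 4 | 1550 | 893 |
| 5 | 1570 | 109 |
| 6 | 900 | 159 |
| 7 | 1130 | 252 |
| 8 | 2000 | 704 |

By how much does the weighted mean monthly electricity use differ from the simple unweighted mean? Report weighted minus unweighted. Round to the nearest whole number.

194

Unweighted sum = 10740
Unweighted mean = 10740 / 8 = 1342.5
Weighted sum = 810×422 + 2170×409 + 610×97 + 1550×893 + 1570×109 + 900×159 + 1130×252 + 2000×704
  = 341820 + 887530 + 59170 + 1384150 + 171130 + 143100 + 284760 + 1408000 = 4679660
Sum of weights = 422 + 409 + 97 + 893 + 109 + 159 + 252 + 704 = 3045
Weighted mean = 4679660 / 3045 = 1536.8342
Difference (weighted minus unweighted) = 194.33415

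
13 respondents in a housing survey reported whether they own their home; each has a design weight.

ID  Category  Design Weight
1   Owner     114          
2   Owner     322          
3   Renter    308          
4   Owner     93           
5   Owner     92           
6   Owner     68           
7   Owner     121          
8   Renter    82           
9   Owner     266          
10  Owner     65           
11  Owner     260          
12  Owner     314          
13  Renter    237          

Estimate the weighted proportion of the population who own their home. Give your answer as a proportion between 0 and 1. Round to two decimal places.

Sum of weights for 'Owner' = 114 + 322 + 93 + 92 + 68 + 121 + 266 + 65 + 260 + 314 = 1715
Total weight = 2342
Weighted proportion = 1715 / 2342 = 0.7322801

0.73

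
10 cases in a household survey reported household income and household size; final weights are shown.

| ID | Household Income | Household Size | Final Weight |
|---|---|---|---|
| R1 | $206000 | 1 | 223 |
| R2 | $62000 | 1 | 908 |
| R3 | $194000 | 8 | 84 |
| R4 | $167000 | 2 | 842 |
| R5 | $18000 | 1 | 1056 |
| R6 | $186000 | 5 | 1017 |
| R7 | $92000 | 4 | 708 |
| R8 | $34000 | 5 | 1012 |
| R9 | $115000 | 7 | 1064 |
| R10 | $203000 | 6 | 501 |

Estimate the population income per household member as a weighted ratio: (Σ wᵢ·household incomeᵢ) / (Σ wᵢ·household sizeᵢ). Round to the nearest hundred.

Σ wᵢ·y = 206000×223 + 62000×908 + 194000×84 + 167000×842 + 18000×1056 + 186000×1017 + 92000×708 + 34000×1012 + 115000×1064 + 203000×501
  = 45938000 + 56296000 + 16296000 + 140614000 + 19008000 + 189162000 + 65136000 + 34408000 + 122360000 + 101703000 = 790921000
Σ wᵢ·x = 1×223 + 1×908 + 8×84 + 2×842 + 1×1056 + 5×1017 + 4×708 + 5×1012 + 7×1064 + 6×501
  = 223 + 908 + 672 + 1684 + 1056 + 5085 + 2832 + 5060 + 7448 + 3006 = 27974
Ratio = 790921000 / 27974 = 28273.432

28300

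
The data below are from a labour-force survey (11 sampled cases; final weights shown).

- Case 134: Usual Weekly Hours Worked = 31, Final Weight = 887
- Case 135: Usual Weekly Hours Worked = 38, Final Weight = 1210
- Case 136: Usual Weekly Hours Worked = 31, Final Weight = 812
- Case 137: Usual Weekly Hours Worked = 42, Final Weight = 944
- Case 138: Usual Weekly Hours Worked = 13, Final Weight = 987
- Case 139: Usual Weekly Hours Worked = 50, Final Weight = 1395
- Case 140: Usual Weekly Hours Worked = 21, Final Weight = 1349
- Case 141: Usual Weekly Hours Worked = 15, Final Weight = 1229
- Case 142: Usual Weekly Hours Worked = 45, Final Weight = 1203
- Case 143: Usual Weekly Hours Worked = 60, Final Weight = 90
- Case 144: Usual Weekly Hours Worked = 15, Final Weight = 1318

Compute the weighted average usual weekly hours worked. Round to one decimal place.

30.4

Weighted sum = 346947
Sum of weights = 887 + 1210 + 812 + 944 + 987 + 1395 + 1349 + 1229 + 1203 + 90 + 1318 = 11424
Weighted mean = 346947 / 11424 = 30.370011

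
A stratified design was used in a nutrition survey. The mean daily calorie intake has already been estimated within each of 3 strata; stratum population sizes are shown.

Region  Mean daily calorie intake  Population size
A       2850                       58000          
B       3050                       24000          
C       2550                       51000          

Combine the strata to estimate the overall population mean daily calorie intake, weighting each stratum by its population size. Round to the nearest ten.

Σ Nₕ·x̄ₕ = 2850×58000 + 3050×24000 + 2550×51000
  = 165300000 + 73200000 + 130050000 = 368550000
Σ Nₕ = 58000 + 24000 + 51000 = 133000
Overall mean = 368550000 / 133000 = 2771.0526

2770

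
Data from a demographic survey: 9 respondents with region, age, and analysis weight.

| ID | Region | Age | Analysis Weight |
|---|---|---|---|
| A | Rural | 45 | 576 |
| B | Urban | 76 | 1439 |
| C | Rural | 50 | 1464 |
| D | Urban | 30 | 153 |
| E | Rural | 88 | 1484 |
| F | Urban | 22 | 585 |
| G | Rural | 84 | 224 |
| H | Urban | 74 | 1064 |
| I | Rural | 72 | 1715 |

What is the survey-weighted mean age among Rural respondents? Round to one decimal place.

68.1

Rural rows: A, C, E, G, I
Weighted sum = 45×576 + 50×1464 + 88×1484 + 84×224 + 72×1715
  = 25920 + 73200 + 130592 + 18816 + 123480 = 372008
Sum of weights = 5463
Weighted mean = 372008 / 5463 = 68.095918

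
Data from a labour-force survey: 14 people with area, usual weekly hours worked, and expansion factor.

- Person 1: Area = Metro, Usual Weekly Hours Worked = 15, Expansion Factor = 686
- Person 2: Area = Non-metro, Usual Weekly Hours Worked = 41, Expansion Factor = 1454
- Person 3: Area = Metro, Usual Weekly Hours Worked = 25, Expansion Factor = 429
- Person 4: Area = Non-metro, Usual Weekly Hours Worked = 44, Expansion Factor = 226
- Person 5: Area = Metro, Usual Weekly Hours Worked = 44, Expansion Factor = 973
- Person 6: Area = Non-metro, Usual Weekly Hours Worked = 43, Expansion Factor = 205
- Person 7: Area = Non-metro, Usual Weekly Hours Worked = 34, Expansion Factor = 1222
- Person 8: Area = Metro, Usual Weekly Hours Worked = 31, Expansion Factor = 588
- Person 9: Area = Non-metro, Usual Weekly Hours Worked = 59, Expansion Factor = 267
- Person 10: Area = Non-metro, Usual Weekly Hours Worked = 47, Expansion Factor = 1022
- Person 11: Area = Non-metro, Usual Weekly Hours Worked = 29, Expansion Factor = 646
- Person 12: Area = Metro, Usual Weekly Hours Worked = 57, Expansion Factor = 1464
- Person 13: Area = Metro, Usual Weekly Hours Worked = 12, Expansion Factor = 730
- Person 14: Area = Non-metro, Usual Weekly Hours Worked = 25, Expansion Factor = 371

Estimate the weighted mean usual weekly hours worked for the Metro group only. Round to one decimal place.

35.8

Metro rows: 1, 3, 5, 8, 12, 13
Weighted sum = 174263
Sum of weights = 686 + 429 + 973 + 588 + 1464 + 730 = 4870
Weighted mean = 174263 / 4870 = 35.782957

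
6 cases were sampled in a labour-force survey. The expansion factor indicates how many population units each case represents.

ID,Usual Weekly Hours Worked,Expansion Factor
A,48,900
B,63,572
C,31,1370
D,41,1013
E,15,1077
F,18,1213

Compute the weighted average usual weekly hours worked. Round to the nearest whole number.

33

Weighted sum = 48×900 + 63×572 + 31×1370 + 41×1013 + 15×1077 + 18×1213
  = 43200 + 36036 + 42470 + 41533 + 16155 + 21834 = 201228
Sum of weights = 900 + 572 + 1370 + 1013 + 1077 + 1213 = 6145
Weighted mean = 201228 / 6145 = 32.746623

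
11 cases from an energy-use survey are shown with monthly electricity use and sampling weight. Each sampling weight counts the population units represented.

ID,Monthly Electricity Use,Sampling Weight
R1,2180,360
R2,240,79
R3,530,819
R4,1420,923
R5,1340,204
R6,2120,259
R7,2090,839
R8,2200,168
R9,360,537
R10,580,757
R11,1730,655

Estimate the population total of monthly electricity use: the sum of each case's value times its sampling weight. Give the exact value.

Weighted total = 2180×360 + 240×79 + 530×819 + 1420×923 + 1340×204 + 2120×259 + 2090×839 + 2200×168 + 360×537 + 580×757 + 1730×655
  = 784800 + 18960 + 434070 + 1310660 + 273360 + 549080 + 1753510 + 369600 + 193320 + 439060 + 1133150 = 7259570

7259570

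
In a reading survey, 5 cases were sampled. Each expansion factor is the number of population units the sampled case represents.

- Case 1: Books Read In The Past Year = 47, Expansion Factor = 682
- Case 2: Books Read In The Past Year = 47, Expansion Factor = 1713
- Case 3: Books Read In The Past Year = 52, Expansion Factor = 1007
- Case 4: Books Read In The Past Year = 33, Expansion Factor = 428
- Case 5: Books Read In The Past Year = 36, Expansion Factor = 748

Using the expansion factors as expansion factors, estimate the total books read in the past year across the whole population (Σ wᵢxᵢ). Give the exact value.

205981

Weighted total = 47×682 + 47×1713 + 52×1007 + 33×428 + 36×748
  = 32054 + 80511 + 52364 + 14124 + 26928 = 205981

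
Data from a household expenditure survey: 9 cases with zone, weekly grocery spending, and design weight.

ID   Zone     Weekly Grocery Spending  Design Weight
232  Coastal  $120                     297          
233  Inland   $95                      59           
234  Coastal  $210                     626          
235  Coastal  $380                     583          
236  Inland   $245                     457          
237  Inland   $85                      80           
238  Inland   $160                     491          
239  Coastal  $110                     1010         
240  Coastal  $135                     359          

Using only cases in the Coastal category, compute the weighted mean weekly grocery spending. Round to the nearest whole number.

Coastal rows: 232, 234, 235, 239, 240
Weighted sum = 120×297 + 210×626 + 380×583 + 110×1010 + 135×359
  = 35640 + 131460 + 221540 + 111100 + 48465 = 548205
Sum of weights = 297 + 626 + 583 + 1010 + 359 = 2875
Weighted mean = 548205 / 2875 = 190.68

191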